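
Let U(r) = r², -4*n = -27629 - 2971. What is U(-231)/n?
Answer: 5929/850 ≈ 6.9753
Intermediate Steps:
n = 7650 (n = -(-27629 - 2971)/4 = -¼*(-30600) = 7650)
U(-231)/n = (-231)²/7650 = 53361*(1/7650) = 5929/850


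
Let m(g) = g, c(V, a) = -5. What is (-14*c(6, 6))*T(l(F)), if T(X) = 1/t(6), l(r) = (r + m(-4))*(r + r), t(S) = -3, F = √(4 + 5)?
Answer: -70/3 ≈ -23.333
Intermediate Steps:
F = 3 (F = √9 = 3)
l(r) = 2*r*(-4 + r) (l(r) = (r - 4)*(r + r) = (-4 + r)*(2*r) = 2*r*(-4 + r))
T(X) = -⅓ (T(X) = 1/(-3) = -⅓)
(-14*c(6, 6))*T(l(F)) = -14*(-5)*(-⅓) = 70*(-⅓) = -70/3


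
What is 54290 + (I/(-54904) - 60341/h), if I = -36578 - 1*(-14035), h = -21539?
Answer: 64205917744181/1182577256 ≈ 54293.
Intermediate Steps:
I = -22543 (I = -36578 + 14035 = -22543)
54290 + (I/(-54904) - 60341/h) = 54290 + (-22543/(-54904) - 60341/(-21539)) = 54290 + (-22543*(-1/54904) - 60341*(-1/21539)) = 54290 + (22543/54904 + 60341/21539) = 54290 + 3798515941/1182577256 = 64205917744181/1182577256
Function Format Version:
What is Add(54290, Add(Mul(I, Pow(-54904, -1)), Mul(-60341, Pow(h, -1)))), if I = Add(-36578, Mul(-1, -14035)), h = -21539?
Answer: Rational(64205917744181, 1182577256) ≈ 54293.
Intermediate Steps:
I = -22543 (I = Add(-36578, 14035) = -22543)
Add(54290, Add(Mul(I, Pow(-54904, -1)), Mul(-60341, Pow(h, -1)))) = Add(54290, Add(Mul(-22543, Pow(-54904, -1)), Mul(-60341, Pow(-21539, -1)))) = Add(54290, Add(Mul(-22543, Rational(-1, 54904)), Mul(-60341, Rational(-1, 21539)))) = Add(54290, Add(Rational(22543, 54904), Rational(60341, 21539))) = Add(54290, Rational(3798515941, 1182577256)) = Rational(64205917744181, 1182577256)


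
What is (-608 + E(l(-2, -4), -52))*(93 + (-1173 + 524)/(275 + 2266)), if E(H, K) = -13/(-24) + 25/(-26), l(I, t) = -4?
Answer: -3554942/63 ≈ -56428.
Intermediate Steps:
E(H, K) = -131/312 (E(H, K) = -13*(-1/24) + 25*(-1/26) = 13/24 - 25/26 = -131/312)
(-608 + E(l(-2, -4), -52))*(93 + (-1173 + 524)/(275 + 2266)) = (-608 - 131/312)*(93 + (-1173 + 524)/(275 + 2266)) = -189827*(93 - 649/2541)/312 = -189827*(93 - 649*1/2541)/312 = -189827*(93 - 59/231)/312 = -189827/312*21424/231 = -3554942/63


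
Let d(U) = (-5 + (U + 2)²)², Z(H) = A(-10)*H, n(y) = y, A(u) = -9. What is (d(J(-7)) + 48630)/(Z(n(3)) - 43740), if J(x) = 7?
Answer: -54406/43767 ≈ -1.2431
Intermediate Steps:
Z(H) = -9*H
d(U) = (-5 + (2 + U)²)²
(d(J(-7)) + 48630)/(Z(n(3)) - 43740) = ((-5 + (2 + 7)²)² + 48630)/(-9*3 - 43740) = ((-5 + 9²)² + 48630)/(-27 - 43740) = ((-5 + 81)² + 48630)/(-43767) = (76² + 48630)*(-1/43767) = (5776 + 48630)*(-1/43767) = 54406*(-1/43767) = -54406/43767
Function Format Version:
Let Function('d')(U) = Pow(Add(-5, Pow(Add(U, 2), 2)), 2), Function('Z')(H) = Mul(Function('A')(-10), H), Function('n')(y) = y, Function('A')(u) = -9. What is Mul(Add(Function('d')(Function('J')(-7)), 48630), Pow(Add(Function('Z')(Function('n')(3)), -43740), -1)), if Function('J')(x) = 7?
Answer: Rational(-54406, 43767) ≈ -1.2431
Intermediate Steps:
Function('Z')(H) = Mul(-9, H)
Function('d')(U) = Pow(Add(-5, Pow(Add(2, U), 2)), 2)
Mul(Add(Function('d')(Function('J')(-7)), 48630), Pow(Add(Function('Z')(Function('n')(3)), -43740), -1)) = Mul(Add(Pow(Add(-5, Pow(Add(2, 7), 2)), 2), 48630), Pow(Add(Mul(-9, 3), -43740), -1)) = Mul(Add(Pow(Add(-5, Pow(9, 2)), 2), 48630), Pow(Add(-27, -43740), -1)) = Mul(Add(Pow(Add(-5, 81), 2), 48630), Pow(-43767, -1)) = Mul(Add(Pow(76, 2), 48630), Rational(-1, 43767)) = Mul(Add(5776, 48630), Rational(-1, 43767)) = Mul(54406, Rational(-1, 43767)) = Rational(-54406, 43767)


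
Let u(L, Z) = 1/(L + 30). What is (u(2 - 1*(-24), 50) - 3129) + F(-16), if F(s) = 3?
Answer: -175055/56 ≈ -3126.0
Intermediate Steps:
u(L, Z) = 1/(30 + L)
(u(2 - 1*(-24), 50) - 3129) + F(-16) = (1/(30 + (2 - 1*(-24))) - 3129) + 3 = (1/(30 + (2 + 24)) - 3129) + 3 = (1/(30 + 26) - 3129) + 3 = (1/56 - 3129) + 3 = -175223/56 + 3 = -175055/56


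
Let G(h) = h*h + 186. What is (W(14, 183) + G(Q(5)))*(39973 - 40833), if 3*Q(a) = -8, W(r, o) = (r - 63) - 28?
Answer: -898700/9 ≈ -99856.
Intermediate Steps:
W(r, o) = -91 + r (W(r, o) = (-63 + r) - 28 = -91 + r)
Q(a) = -8/3 (Q(a) = (⅓)*(-8) = -8/3)
G(h) = 186 + h² (G(h) = h² + 186 = 186 + h²)
(W(14, 183) + G(Q(5)))*(39973 - 40833) = ((-91 + 14) + (186 + (-8/3)²))*(39973 - 40833) = (-77 + (186 + 64/9))*(-860) = (-77 + 1738/9)*(-860) = (1045/9)*(-860) = -898700/9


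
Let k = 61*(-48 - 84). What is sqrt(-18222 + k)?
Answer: I*sqrt(26274) ≈ 162.09*I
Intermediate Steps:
k = -8052 (k = 61*(-132) = -8052)
sqrt(-18222 + k) = sqrt(-18222 - 8052) = sqrt(-26274) = I*sqrt(26274)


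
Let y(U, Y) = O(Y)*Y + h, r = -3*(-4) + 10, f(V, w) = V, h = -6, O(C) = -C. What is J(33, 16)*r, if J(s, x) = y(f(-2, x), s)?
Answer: -24090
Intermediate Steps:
r = 22 (r = 12 + 10 = 22)
y(U, Y) = -6 - Y**2 (y(U, Y) = (-Y)*Y - 6 = -Y**2 - 6 = -6 - Y**2)
J(s, x) = -6 - s**2
J(33, 16)*r = (-6 - 1*33**2)*22 = (-6 - 1*1089)*22 = (-6 - 1089)*22 = -1095*22 = -24090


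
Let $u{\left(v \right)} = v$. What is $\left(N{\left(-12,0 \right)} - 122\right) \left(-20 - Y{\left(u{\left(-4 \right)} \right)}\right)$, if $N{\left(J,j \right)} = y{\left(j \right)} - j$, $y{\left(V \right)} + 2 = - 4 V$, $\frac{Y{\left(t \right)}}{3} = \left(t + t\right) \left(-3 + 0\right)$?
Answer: $11408$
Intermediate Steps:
$Y{\left(t \right)} = - 18 t$ ($Y{\left(t \right)} = 3 \left(t + t\right) \left(-3 + 0\right) = 3 \cdot 2 t \left(-3\right) = 3 \left(- 6 t\right) = - 18 t$)
$y{\left(V \right)} = -2 - 4 V$
$N{\left(J,j \right)} = -2 - 5 j$ ($N{\left(J,j \right)} = \left(-2 - 4 j\right) - j = -2 - 5 j$)
$\left(N{\left(-12,0 \right)} - 122\right) \left(-20 - Y{\left(u{\left(-4 \right)} \right)}\right) = \left(\left(-2 - 0\right) - 122\right) \left(-20 - \left(-18\right) \left(-4\right)\right) = \left(\left(-2 + 0\right) - 122\right) \left(-20 - 72\right) = \left(-2 - 122\right) \left(-20 - 72\right) = \left(-124\right) \left(-92\right) = 11408$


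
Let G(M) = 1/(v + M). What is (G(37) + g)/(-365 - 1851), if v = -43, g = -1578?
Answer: 9469/13296 ≈ 0.71217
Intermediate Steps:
G(M) = 1/(-43 + M)
(G(37) + g)/(-365 - 1851) = (1/(-43 + 37) - 1578)/(-365 - 1851) = (1/(-6) - 1578)/(-2216) = (-1/6 - 1578)*(-1/2216) = -9469/6*(-1/2216) = 9469/13296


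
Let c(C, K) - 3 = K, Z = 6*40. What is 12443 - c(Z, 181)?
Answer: 12259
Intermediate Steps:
Z = 240
c(C, K) = 3 + K
12443 - c(Z, 181) = 12443 - (3 + 181) = 12443 - 1*184 = 12443 - 184 = 12259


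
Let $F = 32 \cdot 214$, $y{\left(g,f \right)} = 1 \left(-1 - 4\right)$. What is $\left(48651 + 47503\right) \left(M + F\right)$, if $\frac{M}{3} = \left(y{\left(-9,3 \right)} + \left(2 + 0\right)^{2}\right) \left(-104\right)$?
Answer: $688462640$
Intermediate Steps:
$y{\left(g,f \right)} = -5$ ($y{\left(g,f \right)} = 1 \left(-5\right) = -5$)
$F = 6848$
$M = 312$ ($M = 3 \left(-5 + \left(2 + 0\right)^{2}\right) \left(-104\right) = 3 \left(-5 + 2^{2}\right) \left(-104\right) = 3 \left(-5 + 4\right) \left(-104\right) = 3 \left(\left(-1\right) \left(-104\right)\right) = 3 \cdot 104 = 312$)
$\left(48651 + 47503\right) \left(M + F\right) = \left(48651 + 47503\right) \left(312 + 6848\right) = 96154 \cdot 7160 = 688462640$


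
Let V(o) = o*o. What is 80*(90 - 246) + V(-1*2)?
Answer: -12476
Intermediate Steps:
V(o) = o²
80*(90 - 246) + V(-1*2) = 80*(90 - 246) + (-1*2)² = 80*(-156) + (-2)² = -12480 + 4 = -12476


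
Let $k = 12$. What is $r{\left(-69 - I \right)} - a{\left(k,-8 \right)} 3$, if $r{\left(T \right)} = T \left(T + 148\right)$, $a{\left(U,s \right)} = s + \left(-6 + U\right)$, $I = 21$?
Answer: $-5214$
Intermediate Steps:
$a{\left(U,s \right)} = -6 + U + s$
$r{\left(T \right)} = T \left(148 + T\right)$
$r{\left(-69 - I \right)} - a{\left(k,-8 \right)} 3 = \left(-69 - 21\right) \left(148 - 90\right) - \left(-6 + 12 - 8\right) 3 = \left(-69 - 21\right) \left(148 - 90\right) - \left(-2\right) 3 = - 90 \left(148 - 90\right) - -6 = \left(-90\right) 58 + 6 = -5220 + 6 = -5214$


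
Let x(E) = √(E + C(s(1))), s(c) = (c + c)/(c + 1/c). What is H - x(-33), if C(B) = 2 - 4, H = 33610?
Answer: 33610 - I*√35 ≈ 33610.0 - 5.9161*I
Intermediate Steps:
s(c) = 2*c/(c + 1/c) (s(c) = (2*c)/(c + 1/c) = 2*c/(c + 1/c))
C(B) = -2
x(E) = √(-2 + E) (x(E) = √(E - 2) = √(-2 + E))
H - x(-33) = 33610 - √(-2 - 33) = 33610 - √(-35) = 33610 - I*√35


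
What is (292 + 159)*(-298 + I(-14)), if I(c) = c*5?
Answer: -165968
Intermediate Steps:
I(c) = 5*c
(292 + 159)*(-298 + I(-14)) = (292 + 159)*(-298 + 5*(-14)) = 451*(-298 - 70) = 451*(-368) = -165968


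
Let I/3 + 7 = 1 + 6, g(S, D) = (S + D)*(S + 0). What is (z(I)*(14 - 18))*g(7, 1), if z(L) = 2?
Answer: -448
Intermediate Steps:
g(S, D) = S*(D + S) (g(S, D) = (D + S)*S = S*(D + S))
I = 0 (I = -21 + 3*(1 + 6) = -21 + 3*7 = -21 + 21 = 0)
(z(I)*(14 - 18))*g(7, 1) = (2*(14 - 18))*(7*(1 + 7)) = (2*(-4))*(7*8) = -8*56 = -448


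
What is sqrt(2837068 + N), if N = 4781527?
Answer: sqrt(7618595) ≈ 2760.2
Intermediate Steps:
sqrt(2837068 + N) = sqrt(2837068 + 4781527) = sqrt(7618595)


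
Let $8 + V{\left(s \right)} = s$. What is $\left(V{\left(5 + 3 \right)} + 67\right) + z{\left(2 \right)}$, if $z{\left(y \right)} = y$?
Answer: $69$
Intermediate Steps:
$V{\left(s \right)} = -8 + s$
$\left(V{\left(5 + 3 \right)} + 67\right) + z{\left(2 \right)} = \left(\left(-8 + \left(5 + 3\right)\right) + 67\right) + 2 = \left(\left(-8 + 8\right) + 67\right) + 2 = \left(0 + 67\right) + 2 = 67 + 2 = 69$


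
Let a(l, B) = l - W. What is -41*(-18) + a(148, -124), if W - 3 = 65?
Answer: 818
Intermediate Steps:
W = 68 (W = 3 + 65 = 68)
a(l, B) = -68 + l (a(l, B) = l - 1*68 = l - 68 = -68 + l)
-41*(-18) + a(148, -124) = -41*(-18) + (-68 + 148) = 738 + 80 = 818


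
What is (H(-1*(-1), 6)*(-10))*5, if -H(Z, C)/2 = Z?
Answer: 100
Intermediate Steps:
H(Z, C) = -2*Z
(H(-1*(-1), 6)*(-10))*5 = (-(-2)*(-1)*(-10))*5 = (-2*1*(-10))*5 = -2*(-10)*5 = 20*5 = 100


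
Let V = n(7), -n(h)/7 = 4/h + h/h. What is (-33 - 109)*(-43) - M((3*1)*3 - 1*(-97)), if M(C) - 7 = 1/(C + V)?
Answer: 579404/95 ≈ 6099.0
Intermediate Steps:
n(h) = -7 - 28/h (n(h) = -7*(4/h + h/h) = -7*(4/h + 1) = -7*(1 + 4/h) = -7 - 28/h)
V = -11 (V = -7 - 28/7 = -7 - 28*1/7 = -7 - 4 = -11)
M(C) = 7 + 1/(-11 + C) (M(C) = 7 + 1/(C - 11) = 7 + 1/(-11 + C))
(-33 - 109)*(-43) - M((3*1)*3 - 1*(-97)) = (-33 - 109)*(-43) - (76 - 7*((3*1)*3 - 1*(-97)))/(11 - ((3*1)*3 - 1*(-97))) = -142*(-43) - (76 - 7*(3*3 + 97))/(11 - (3*3 + 97)) = 6106 - (76 - 7*(9 + 97))/(11 - (9 + 97)) = 6106 - (76 - 7*106)/(11 - 1*106) = 6106 - (76 - 742)/(11 - 106) = 6106 - (-666)/(-95) = 6106 - (-1)*(-666)/95 = 6106 - 1*666/95 = 6106 - 666/95 = 579404/95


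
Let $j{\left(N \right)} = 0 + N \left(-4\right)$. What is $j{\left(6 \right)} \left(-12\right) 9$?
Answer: $2592$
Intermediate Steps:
$j{\left(N \right)} = - 4 N$ ($j{\left(N \right)} = 0 - 4 N = - 4 N$)
$j{\left(6 \right)} \left(-12\right) 9 = \left(-4\right) 6 \left(-12\right) 9 = \left(-24\right) \left(-12\right) 9 = 288 \cdot 9 = 2592$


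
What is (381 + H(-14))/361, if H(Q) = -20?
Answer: 1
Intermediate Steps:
(381 + H(-14))/361 = (381 - 20)/361 = 361*(1/361) = 1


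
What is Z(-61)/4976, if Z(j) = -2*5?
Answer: -5/2488 ≈ -0.0020096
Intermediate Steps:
Z(j) = -10
Z(-61)/4976 = -10/4976 = -10*1/4976 = -5/2488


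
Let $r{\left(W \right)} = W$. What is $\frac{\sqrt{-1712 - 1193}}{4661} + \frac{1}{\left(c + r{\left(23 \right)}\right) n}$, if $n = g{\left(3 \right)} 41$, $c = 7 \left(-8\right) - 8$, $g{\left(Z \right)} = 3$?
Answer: $- \frac{1}{5043} + \frac{i \sqrt{2905}}{4661} \approx -0.00019829 + 0.011564 i$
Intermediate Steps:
$c = -64$ ($c = -56 - 8 = -64$)
$n = 123$ ($n = 3 \cdot 41 = 123$)
$\frac{\sqrt{-1712 - 1193}}{4661} + \frac{1}{\left(c + r{\left(23 \right)}\right) n} = \frac{\sqrt{-1712 - 1193}}{4661} + \frac{1}{\left(-64 + 23\right) 123} = \sqrt{-2905} \cdot \frac{1}{4661} + \frac{1}{-41} \cdot \frac{1}{123} = i \sqrt{2905} \cdot \frac{1}{4661} - \frac{1}{5043} = \frac{i \sqrt{2905}}{4661} - \frac{1}{5043} = - \frac{1}{5043} + \frac{i \sqrt{2905}}{4661}$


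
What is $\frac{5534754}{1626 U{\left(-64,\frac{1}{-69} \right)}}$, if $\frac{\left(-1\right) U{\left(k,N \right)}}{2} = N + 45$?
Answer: $- \frac{63649671}{1682368} \approx -37.833$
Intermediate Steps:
$U{\left(k,N \right)} = -90 - 2 N$ ($U{\left(k,N \right)} = - 2 \left(N + 45\right) = - 2 \left(45 + N\right) = -90 - 2 N$)
$\frac{5534754}{1626 U{\left(-64,\frac{1}{-69} \right)}} = \frac{5534754}{1626 \left(-90 - \frac{2}{-69}\right)} = \frac{5534754}{1626 \left(-90 - - \frac{2}{69}\right)} = \frac{5534754}{1626 \left(-90 + \frac{2}{69}\right)} = \frac{5534754}{1626 \left(- \frac{6208}{69}\right)} = \frac{5534754}{- \frac{3364736}{23}} = 5534754 \left(- \frac{23}{3364736}\right) = - \frac{63649671}{1682368}$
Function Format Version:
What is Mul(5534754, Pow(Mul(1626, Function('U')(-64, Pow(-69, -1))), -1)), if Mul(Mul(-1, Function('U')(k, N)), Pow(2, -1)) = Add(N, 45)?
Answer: Rational(-63649671, 1682368) ≈ -37.833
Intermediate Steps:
Function('U')(k, N) = Add(-90, Mul(-2, N)) (Function('U')(k, N) = Mul(-2, Add(N, 45)) = Mul(-2, Add(45, N)) = Add(-90, Mul(-2, N)))
Mul(5534754, Pow(Mul(1626, Function('U')(-64, Pow(-69, -1))), -1)) = Mul(5534754, Pow(Mul(1626, Add(-90, Mul(-2, Pow(-69, -1)))), -1)) = Mul(5534754, Pow(Mul(1626, Add(-90, Mul(-2, Rational(-1, 69)))), -1)) = Mul(5534754, Pow(Mul(1626, Add(-90, Rational(2, 69))), -1)) = Mul(5534754, Pow(Mul(1626, Rational(-6208, 69)), -1)) = Mul(5534754, Pow(Rational(-3364736, 23), -1)) = Mul(5534754, Rational(-23, 3364736)) = Rational(-63649671, 1682368)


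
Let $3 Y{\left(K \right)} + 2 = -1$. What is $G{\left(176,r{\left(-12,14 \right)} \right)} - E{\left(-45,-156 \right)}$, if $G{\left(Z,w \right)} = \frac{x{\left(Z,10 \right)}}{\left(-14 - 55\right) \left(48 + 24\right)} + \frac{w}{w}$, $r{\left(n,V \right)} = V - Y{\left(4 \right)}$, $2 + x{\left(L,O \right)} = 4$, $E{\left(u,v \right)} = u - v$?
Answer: $- \frac{273241}{2484} \approx -110.0$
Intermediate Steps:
$Y{\left(K \right)} = -1$ ($Y{\left(K \right)} = - \frac{2}{3} + \frac{1}{3} \left(-1\right) = - \frac{2}{3} - \frac{1}{3} = -1$)
$x{\left(L,O \right)} = 2$ ($x{\left(L,O \right)} = -2 + 4 = 2$)
$r{\left(n,V \right)} = 1 + V$ ($r{\left(n,V \right)} = V - -1 = V + 1 = 1 + V$)
$G{\left(Z,w \right)} = \frac{2483}{2484}$ ($G{\left(Z,w \right)} = \frac{2}{\left(-14 - 55\right) \left(48 + 24\right)} + \frac{w}{w} = \frac{2}{\left(-69\right) 72} + 1 = \frac{2}{-4968} + 1 = 2 \left(- \frac{1}{4968}\right) + 1 = - \frac{1}{2484} + 1 = \frac{2483}{2484}$)
$G{\left(176,r{\left(-12,14 \right)} \right)} - E{\left(-45,-156 \right)} = \frac{2483}{2484} - \left(-45 - -156\right) = \frac{2483}{2484} - \left(-45 + 156\right) = \frac{2483}{2484} - 111 = - \frac{273241}{2484}$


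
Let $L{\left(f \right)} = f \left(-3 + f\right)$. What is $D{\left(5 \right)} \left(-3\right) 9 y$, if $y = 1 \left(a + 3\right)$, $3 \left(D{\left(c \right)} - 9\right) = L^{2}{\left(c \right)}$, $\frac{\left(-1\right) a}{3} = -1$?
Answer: $-6858$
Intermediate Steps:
$a = 3$ ($a = \left(-3\right) \left(-1\right) = 3$)
$D{\left(c \right)} = 9 + \frac{c^{2} \left(-3 + c\right)^{2}}{3}$ ($D{\left(c \right)} = 9 + \frac{\left(c \left(-3 + c\right)\right)^{2}}{3} = 9 + \frac{c^{2} \left(-3 + c\right)^{2}}{3}$)
$y = 6$ ($y = 1 \left(3 + 3\right) = 1 \cdot 6 = 6$)
$D{\left(5 \right)} \left(-3\right) 9 y = \left(9 + \frac{5^{2} \left(-3 + 5\right)^{2}}{3}\right) \left(-3\right) 9 \cdot 6 = \left(9 + \frac{1}{3} \cdot 25 \cdot 2^{2}\right) \left(-3\right) 9 \cdot 6 = \left(9 + \frac{1}{3} \cdot 25 \cdot 4\right) \left(-3\right) 9 \cdot 6 = \left(9 + \frac{100}{3}\right) \left(-3\right) 9 \cdot 6 = \frac{127}{3} \left(-3\right) 9 \cdot 6 = \left(-127\right) 9 \cdot 6 = \left(-1143\right) 6 = -6858$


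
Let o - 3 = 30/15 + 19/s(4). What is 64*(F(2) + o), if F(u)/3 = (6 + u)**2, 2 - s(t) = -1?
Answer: 39040/3 ≈ 13013.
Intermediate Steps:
s(t) = 3 (s(t) = 2 - 1*(-1) = 2 + 1 = 3)
F(u) = 3*(6 + u)**2
o = 34/3 (o = 3 + (30/15 + 19/3) = 3 + (30*(1/15) + 19*(1/3)) = 3 + (2 + 19/3) = 3 + 25/3 = 34/3 ≈ 11.333)
64*(F(2) + o) = 64*(3*(6 + 2)**2 + 34/3) = 64*(3*8**2 + 34/3) = 64*(3*64 + 34/3) = 64*(192 + 34/3) = 64*(610/3) = 39040/3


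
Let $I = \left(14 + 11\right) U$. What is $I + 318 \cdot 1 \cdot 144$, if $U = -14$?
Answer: $45442$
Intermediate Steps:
$I = -350$ ($I = \left(14 + 11\right) \left(-14\right) = 25 \left(-14\right) = -350$)
$I + 318 \cdot 1 \cdot 144 = -350 + 318 \cdot 1 \cdot 144 = -350 + 318 \cdot 144 = -350 + 45792 = 45442$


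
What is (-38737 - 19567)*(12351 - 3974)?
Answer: -488412608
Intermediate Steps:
(-38737 - 19567)*(12351 - 3974) = -58304*8377 = -488412608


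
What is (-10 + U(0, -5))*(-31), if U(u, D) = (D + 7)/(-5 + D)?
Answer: 1581/5 ≈ 316.20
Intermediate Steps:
U(u, D) = (7 + D)/(-5 + D)
(-10 + U(0, -5))*(-31) = (-10 + (7 - 5)/(-5 - 5))*(-31) = (-10 + 2/(-10))*(-31) = (-10 - ⅒*2)*(-31) = (-10 - ⅕)*(-31) = -51/5*(-31) = 1581/5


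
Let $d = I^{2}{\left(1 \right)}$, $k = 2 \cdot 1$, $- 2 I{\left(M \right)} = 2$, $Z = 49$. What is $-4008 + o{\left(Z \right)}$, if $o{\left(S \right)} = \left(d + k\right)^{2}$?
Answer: $-3999$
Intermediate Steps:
$I{\left(M \right)} = -1$ ($I{\left(M \right)} = \left(- \frac{1}{2}\right) 2 = -1$)
$k = 2$
$d = 1$ ($d = \left(-1\right)^{2} = 1$)
$o{\left(S \right)} = 9$ ($o{\left(S \right)} = \left(1 + 2\right)^{2} = 3^{2} = 9$)
$-4008 + o{\left(Z \right)} = -4008 + 9 = -3999$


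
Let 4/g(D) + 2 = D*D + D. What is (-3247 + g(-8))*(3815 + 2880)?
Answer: -586930565/27 ≈ -2.1738e+7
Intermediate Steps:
g(D) = 4/(-2 + D + D²) (g(D) = 4/(-2 + (D*D + D)) = 4/(-2 + (D² + D)) = 4/(-2 + (D + D²)) = 4/(-2 + D + D²))
(-3247 + g(-8))*(3815 + 2880) = (-3247 + 4/(-2 - 8 + (-8)²))*(3815 + 2880) = (-3247 + 4/(-2 - 8 + 64))*6695 = (-3247 + 4/54)*6695 = (-3247 + 4*(1/54))*6695 = (-3247 + 2/27)*6695 = -87667/27*6695 = -586930565/27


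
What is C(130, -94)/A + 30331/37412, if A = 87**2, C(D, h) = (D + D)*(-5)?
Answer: 180939739/283171428 ≈ 0.63898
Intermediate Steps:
C(D, h) = -10*D (C(D, h) = (2*D)*(-5) = -10*D)
A = 7569
C(130, -94)/A + 30331/37412 = -10*130/7569 + 30331/37412 = -1300*1/7569 + 30331*(1/37412) = -1300/7569 + 30331/37412 = 180939739/283171428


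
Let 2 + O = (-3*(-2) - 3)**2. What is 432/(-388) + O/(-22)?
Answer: -3055/2134 ≈ -1.4316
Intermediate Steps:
O = 7 (O = -2 + (-3*(-2) - 3)**2 = -2 + (6 - 3)**2 = -2 + 3**2 = -2 + 9 = 7)
432/(-388) + O/(-22) = 432/(-388) + 7/(-22) = 432*(-1/388) + 7*(-1/22) = -108/97 - 7/22 = -3055/2134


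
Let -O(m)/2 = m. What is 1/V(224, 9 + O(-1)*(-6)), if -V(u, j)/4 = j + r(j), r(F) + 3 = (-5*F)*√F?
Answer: 1/474 + 5*I*√3/948 ≈ 0.0021097 + 0.0091353*I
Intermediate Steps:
O(m) = -2*m
r(F) = -3 - 5*F^(3/2) (r(F) = -3 + (-5*F)*√F = -3 - 5*F^(3/2))
V(u, j) = 12 - 4*j + 20*j^(3/2) (V(u, j) = -4*(j + (-3 - 5*j^(3/2))) = -4*(-3 + j - 5*j^(3/2)) = 12 - 4*j + 20*j^(3/2))
1/V(224, 9 + O(-1)*(-6)) = 1/(12 - 4*(9 - 2*(-1)*(-6)) + 20*(9 - 2*(-1)*(-6))^(3/2)) = 1/(12 - 4*(9 + 2*(-6)) + 20*(9 + 2*(-6))^(3/2)) = 1/(12 - 4*(9 - 12) + 20*(9 - 12)^(3/2)) = 1/(12 - 4*(-3) + 20*(-3)^(3/2)) = 1/(12 + 12 + 20*(-3*I*√3)) = 1/(12 + 12 - 60*I*√3) = 1/(24 - 60*I*√3)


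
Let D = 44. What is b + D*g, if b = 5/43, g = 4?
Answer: 7573/43 ≈ 176.12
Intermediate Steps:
b = 5/43 (b = 5*(1/43) = 5/43 ≈ 0.11628)
b + D*g = 5/43 + 44*4 = 5/43 + 176 = 7573/43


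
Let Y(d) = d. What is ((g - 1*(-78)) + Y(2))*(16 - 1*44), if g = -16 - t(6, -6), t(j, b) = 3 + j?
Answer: -1540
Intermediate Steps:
g = -25 (g = -16 - (3 + 6) = -16 - 1*9 = -16 - 9 = -25)
((g - 1*(-78)) + Y(2))*(16 - 1*44) = ((-25 - 1*(-78)) + 2)*(16 - 1*44) = ((-25 + 78) + 2)*(16 - 44) = (53 + 2)*(-28) = 55*(-28) = -1540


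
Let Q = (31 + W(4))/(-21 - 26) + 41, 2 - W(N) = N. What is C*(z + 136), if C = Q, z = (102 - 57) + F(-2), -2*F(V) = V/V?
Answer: 342589/47 ≈ 7289.1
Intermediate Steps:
F(V) = -½ (F(V) = -V/(2*V) = -½*1 = -½)
W(N) = 2 - N
z = 89/2 (z = (102 - 57) - ½ = 45 - ½ = 89/2 ≈ 44.500)
Q = 1898/47 (Q = (31 + (2 - 1*4))/(-21 - 26) + 41 = (31 + (2 - 4))/(-47) + 41 = (31 - 2)*(-1/47) + 41 = 29*(-1/47) + 41 = -29/47 + 41 = 1898/47 ≈ 40.383)
C = 1898/47 ≈ 40.383
C*(z + 136) = 1898*(89/2 + 136)/47 = (1898/47)*(361/2) = 342589/47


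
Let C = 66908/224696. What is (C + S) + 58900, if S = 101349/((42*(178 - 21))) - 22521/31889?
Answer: 57992194701200710/984337310957 ≈ 58915.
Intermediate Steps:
C = 16727/56174 (C = 66908*(1/224696) = 16727/56174 ≈ 0.29777)
S = 1027804929/70092022 (S = 101349/((42*157)) - 22521*1/31889 = 101349/6594 - 22521/31889 = 101349*(1/6594) - 22521/31889 = 33783/2198 - 22521/31889 = 1027804929/70092022 ≈ 14.664)
(C + S) + 58900 = (16727/56174 + 1027804929/70092022) + 58900 = 14727085833410/984337310957 + 58900 = 57992194701200710/984337310957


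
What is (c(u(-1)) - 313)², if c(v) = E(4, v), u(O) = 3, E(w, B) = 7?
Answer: 93636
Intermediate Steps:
c(v) = 7
(c(u(-1)) - 313)² = (7 - 313)² = (-306)² = 93636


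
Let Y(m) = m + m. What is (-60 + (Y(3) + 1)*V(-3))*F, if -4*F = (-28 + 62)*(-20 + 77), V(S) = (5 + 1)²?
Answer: -93024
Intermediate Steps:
Y(m) = 2*m
V(S) = 36 (V(S) = 6² = 36)
F = -969/2 (F = -(-28 + 62)*(-20 + 77)/4 = -17*57/2 = -¼*1938 = -969/2 ≈ -484.50)
(-60 + (Y(3) + 1)*V(-3))*F = (-60 + (2*3 + 1)*36)*(-969/2) = (-60 + (6 + 1)*36)*(-969/2) = (-60 + 7*36)*(-969/2) = (-60 + 252)*(-969/2) = 192*(-969/2) = -93024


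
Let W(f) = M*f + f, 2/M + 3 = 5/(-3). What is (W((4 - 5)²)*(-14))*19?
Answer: -152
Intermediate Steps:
M = -3/7 (M = 2/(-3 + 5/(-3)) = 2/(-3 + 5*(-⅓)) = 2/(-3 - 5/3) = 2/(-14/3) = 2*(-3/14) = -3/7 ≈ -0.42857)
W(f) = 4*f/7 (W(f) = -3*f/7 + f = 4*f/7)
(W((4 - 5)²)*(-14))*19 = ((4*(4 - 5)²/7)*(-14))*19 = (((4/7)*(-1)²)*(-14))*19 = (((4/7)*1)*(-14))*19 = ((4/7)*(-14))*19 = -8*19 = -152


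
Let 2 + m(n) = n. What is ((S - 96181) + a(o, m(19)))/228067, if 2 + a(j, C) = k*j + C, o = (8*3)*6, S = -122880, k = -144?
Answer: -239782/228067 ≈ -1.0514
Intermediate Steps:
m(n) = -2 + n
o = 144 (o = 24*6 = 144)
a(j, C) = -2 + C - 144*j (a(j, C) = -2 + (-144*j + C) = -2 + (C - 144*j) = -2 + C - 144*j)
((S - 96181) + a(o, m(19)))/228067 = ((-122880 - 96181) + (-2 + (-2 + 19) - 144*144))/228067 = (-219061 + (-2 + 17 - 20736))*(1/228067) = (-219061 - 20721)*(1/228067) = -239782*1/228067 = -239782/228067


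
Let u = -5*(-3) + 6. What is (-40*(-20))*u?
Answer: 16800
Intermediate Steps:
u = 21 (u = 15 + 6 = 21)
(-40*(-20))*u = -40*(-20)*21 = 800*21 = 16800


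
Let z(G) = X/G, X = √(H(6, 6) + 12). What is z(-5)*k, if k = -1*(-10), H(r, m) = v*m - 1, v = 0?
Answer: -2*√11 ≈ -6.6332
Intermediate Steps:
H(r, m) = -1 (H(r, m) = 0*m - 1 = 0 - 1 = -1)
X = √11 (X = √(-1 + 12) = √11 ≈ 3.3166)
z(G) = √11/G
k = 10
z(-5)*k = (√11/(-5))*10 = (√11*(-⅕))*10 = -√11/5*10 = -2*√11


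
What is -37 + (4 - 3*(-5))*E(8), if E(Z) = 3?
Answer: 20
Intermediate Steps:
-37 + (4 - 3*(-5))*E(8) = -37 + (4 - 3*(-5))*3 = -37 + (4 + 15)*3 = -37 + 19*3 = -37 + 57 = 20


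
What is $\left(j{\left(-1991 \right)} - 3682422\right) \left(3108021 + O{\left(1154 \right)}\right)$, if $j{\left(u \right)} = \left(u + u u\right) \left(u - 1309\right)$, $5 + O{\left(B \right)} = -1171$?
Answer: $-40633119084343590$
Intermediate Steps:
$O{\left(B \right)} = -1176$ ($O{\left(B \right)} = -5 - 1171 = -1176$)
$j{\left(u \right)} = \left(-1309 + u\right) \left(u + u^{2}\right)$ ($j{\left(u \right)} = \left(u + u^{2}\right) \left(-1309 + u\right) = \left(-1309 + u\right) \left(u + u^{2}\right)$)
$\left(j{\left(-1991 \right)} - 3682422\right) \left(3108021 + O{\left(1154 \right)}\right) = \left(- 1991 \left(-1309 + \left(-1991\right)^{2} - -2604228\right) - 3682422\right) \left(3108021 - 1176\right) = \left(- 1991 \left(-1309 + 3964081 + 2604228\right) - 3682422\right) 3106845 = \left(\left(-1991\right) 6567000 - 3682422\right) 3106845 = \left(-13074897000 - 3682422\right) 3106845 = \left(-13078579422\right) 3106845 = -40633119084343590$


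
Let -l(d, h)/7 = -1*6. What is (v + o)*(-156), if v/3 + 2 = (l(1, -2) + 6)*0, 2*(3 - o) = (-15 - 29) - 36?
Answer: -5772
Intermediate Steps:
l(d, h) = 42 (l(d, h) = -(-7)*6 = -7*(-6) = 42)
o = 43 (o = 3 - ((-15 - 29) - 36)/2 = 3 - (-44 - 36)/2 = 3 - ½*(-80) = 3 + 40 = 43)
v = -6 (v = -6 + 3*((42 + 6)*0) = -6 + 3*(48*0) = -6 + 3*0 = -6 + 0 = -6)
(v + o)*(-156) = (-6 + 43)*(-156) = 37*(-156) = -5772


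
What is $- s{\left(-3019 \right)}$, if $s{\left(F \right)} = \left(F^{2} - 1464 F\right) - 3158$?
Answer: $-13531019$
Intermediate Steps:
$s{\left(F \right)} = -3158 + F^{2} - 1464 F$
$- s{\left(-3019 \right)} = - (-3158 + \left(-3019\right)^{2} - -4419816) = - (-3158 + 9114361 + 4419816) = \left(-1\right) 13531019 = -13531019$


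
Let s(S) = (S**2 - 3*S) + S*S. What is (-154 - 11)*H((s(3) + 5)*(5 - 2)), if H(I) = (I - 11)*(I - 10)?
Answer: -163680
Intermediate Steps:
s(S) = -3*S + 2*S**2 (s(S) = (S**2 - 3*S) + S**2 = -3*S + 2*S**2)
H(I) = (-11 + I)*(-10 + I)
(-154 - 11)*H((s(3) + 5)*(5 - 2)) = (-154 - 11)*(110 + ((3*(-3 + 2*3) + 5)*(5 - 2))**2 - 21*(3*(-3 + 2*3) + 5)*(5 - 2)) = -165*(110 + ((3*(-3 + 6) + 5)*3)**2 - 21*(3*(-3 + 6) + 5)*3) = -165*(110 + ((3*3 + 5)*3)**2 - 21*(3*3 + 5)*3) = -165*(110 + ((9 + 5)*3)**2 - 21*(9 + 5)*3) = -165*(110 + (14*3)**2 - 294*3) = -165*(110 + 42**2 - 21*42) = -165*(110 + 1764 - 882) = -165*992 = -163680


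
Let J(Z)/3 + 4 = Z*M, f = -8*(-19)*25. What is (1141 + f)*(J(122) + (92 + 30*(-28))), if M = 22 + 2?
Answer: 39646584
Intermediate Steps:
M = 24
f = 3800 (f = 152*25 = 3800)
J(Z) = -12 + 72*Z (J(Z) = -12 + 3*(Z*24) = -12 + 3*(24*Z) = -12 + 72*Z)
(1141 + f)*(J(122) + (92 + 30*(-28))) = (1141 + 3800)*((-12 + 72*122) + (92 + 30*(-28))) = 4941*((-12 + 8784) + (92 - 840)) = 4941*(8772 - 748) = 4941*8024 = 39646584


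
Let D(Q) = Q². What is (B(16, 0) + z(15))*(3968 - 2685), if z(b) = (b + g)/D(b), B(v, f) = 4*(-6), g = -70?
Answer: -1399753/45 ≈ -31106.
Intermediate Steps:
B(v, f) = -24
z(b) = (-70 + b)/b² (z(b) = (b - 70)/(b²) = (-70 + b)/b²)
(B(16, 0) + z(15))*(3968 - 2685) = (-24 + (-70 + 15)/15²)*(3968 - 2685) = (-24 + (1/225)*(-55))*1283 = (-24 - 11/45)*1283 = -1091/45*1283 = -1399753/45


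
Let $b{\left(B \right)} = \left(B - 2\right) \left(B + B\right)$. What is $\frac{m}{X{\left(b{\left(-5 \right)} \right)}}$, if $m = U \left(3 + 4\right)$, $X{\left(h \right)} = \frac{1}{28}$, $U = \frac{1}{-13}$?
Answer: $- \frac{196}{13} \approx -15.077$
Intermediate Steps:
$b{\left(B \right)} = 2 B \left(-2 + B\right)$ ($b{\left(B \right)} = \left(-2 + B\right) 2 B = 2 B \left(-2 + B\right)$)
$U = - \frac{1}{13} \approx -0.076923$
$X{\left(h \right)} = \frac{1}{28}$
$m = - \frac{7}{13}$ ($m = - \frac{3 + 4}{13} = \left(- \frac{1}{13}\right) 7 = - \frac{7}{13} \approx -0.53846$)
$\frac{m}{X{\left(b{\left(-5 \right)} \right)}} = - \frac{7 \frac{1}{\frac{1}{28}}}{13} = \left(- \frac{7}{13}\right) 28 = - \frac{196}{13}$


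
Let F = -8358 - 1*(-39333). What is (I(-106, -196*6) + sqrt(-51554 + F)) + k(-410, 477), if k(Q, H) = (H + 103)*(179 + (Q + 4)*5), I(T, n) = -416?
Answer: -1073996 + I*sqrt(20579) ≈ -1.074e+6 + 143.45*I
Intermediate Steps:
F = 30975 (F = -8358 + 39333 = 30975)
k(Q, H) = (103 + H)*(199 + 5*Q) (k(Q, H) = (103 + H)*(179 + (4 + Q)*5) = (103 + H)*(179 + (20 + 5*Q)) = (103 + H)*(199 + 5*Q))
(I(-106, -196*6) + sqrt(-51554 + F)) + k(-410, 477) = (-416 + sqrt(-51554 + 30975)) + (20497 + 199*477 + 515*(-410) + 5*477*(-410)) = (-416 + sqrt(-20579)) + (20497 + 94923 - 211150 - 977850) = (-416 + I*sqrt(20579)) - 1073580 = -1073996 + I*sqrt(20579)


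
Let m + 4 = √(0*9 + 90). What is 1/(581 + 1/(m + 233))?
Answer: 1013872/589064067 + √10/5890640670 ≈ 0.0017212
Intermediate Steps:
m = -4 + 3*√10 (m = -4 + √(0*9 + 90) = -4 + √(0 + 90) = -4 + √90 = -4 + 3*√10 ≈ 5.4868)
1/(581 + 1/(m + 233)) = 1/(581 + 1/((-4 + 3*√10) + 233)) = 1/(581 + 1/(229 + 3*√10))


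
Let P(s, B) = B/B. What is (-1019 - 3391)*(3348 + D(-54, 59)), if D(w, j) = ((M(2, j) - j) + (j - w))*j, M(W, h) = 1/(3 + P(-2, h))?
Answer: -57759975/2 ≈ -2.8880e+7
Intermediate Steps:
P(s, B) = 1
M(W, h) = ¼ (M(W, h) = 1/(3 + 1) = 1/4 = ¼)
D(w, j) = j*(¼ - w) (D(w, j) = ((¼ - j) + (j - w))*j = (¼ - w)*j = j*(¼ - w))
(-1019 - 3391)*(3348 + D(-54, 59)) = (-1019 - 3391)*(3348 + 59*(¼ - 1*(-54))) = -4410*(3348 + 59*(¼ + 54)) = -4410*(3348 + 59*(217/4)) = -4410*(3348 + 12803/4) = -4410*26195/4 = -57759975/2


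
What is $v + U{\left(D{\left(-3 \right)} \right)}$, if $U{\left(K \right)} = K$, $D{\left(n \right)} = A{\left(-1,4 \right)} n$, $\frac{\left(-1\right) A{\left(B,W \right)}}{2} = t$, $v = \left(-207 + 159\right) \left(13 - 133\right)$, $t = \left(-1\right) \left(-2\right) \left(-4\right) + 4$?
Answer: $5736$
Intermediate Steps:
$t = -4$ ($t = 2 \left(-4\right) + 4 = -8 + 4 = -4$)
$v = 5760$ ($v = \left(-48\right) \left(-120\right) = 5760$)
$A{\left(B,W \right)} = 8$ ($A{\left(B,W \right)} = \left(-2\right) \left(-4\right) = 8$)
$D{\left(n \right)} = 8 n$
$v + U{\left(D{\left(-3 \right)} \right)} = 5760 + 8 \left(-3\right) = 5760 - 24 = 5736$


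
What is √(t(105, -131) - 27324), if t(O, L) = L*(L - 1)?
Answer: 4*I*√627 ≈ 100.16*I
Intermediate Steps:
t(O, L) = L*(-1 + L)
√(t(105, -131) - 27324) = √(-131*(-1 - 131) - 27324) = √(-131*(-132) - 27324) = √(17292 - 27324) = √(-10032) = 4*I*√627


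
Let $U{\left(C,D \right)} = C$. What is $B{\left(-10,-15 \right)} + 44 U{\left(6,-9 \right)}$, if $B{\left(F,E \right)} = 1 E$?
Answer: $249$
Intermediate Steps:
$B{\left(F,E \right)} = E$
$B{\left(-10,-15 \right)} + 44 U{\left(6,-9 \right)} = -15 + 44 \cdot 6 = -15 + 264 = 249$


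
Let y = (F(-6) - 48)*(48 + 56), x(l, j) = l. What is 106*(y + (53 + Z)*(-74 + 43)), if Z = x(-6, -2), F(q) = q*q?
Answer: -286730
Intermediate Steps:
F(q) = q²
Z = -6
y = -1248 (y = ((-6)² - 48)*(48 + 56) = (36 - 48)*104 = -12*104 = -1248)
106*(y + (53 + Z)*(-74 + 43)) = 106*(-1248 + (53 - 6)*(-74 + 43)) = 106*(-1248 + 47*(-31)) = 106*(-1248 - 1457) = 106*(-2705) = -286730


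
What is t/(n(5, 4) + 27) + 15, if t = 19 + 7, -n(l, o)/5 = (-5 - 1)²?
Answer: 2269/153 ≈ 14.830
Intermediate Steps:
n(l, o) = -180 (n(l, o) = -5*(-5 - 1)² = -5*(-6)² = -5*36 = -180)
t = 26
t/(n(5, 4) + 27) + 15 = 26/(-180 + 27) + 15 = 26/(-153) + 15 = 26*(-1/153) + 15 = -26/153 + 15 = 2269/153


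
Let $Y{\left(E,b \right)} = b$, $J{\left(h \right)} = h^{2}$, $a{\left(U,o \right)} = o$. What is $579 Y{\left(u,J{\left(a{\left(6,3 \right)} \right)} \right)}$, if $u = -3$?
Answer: $5211$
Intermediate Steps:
$579 Y{\left(u,J{\left(a{\left(6,3 \right)} \right)} \right)} = 579 \cdot 3^{2} = 579 \cdot 9 = 5211$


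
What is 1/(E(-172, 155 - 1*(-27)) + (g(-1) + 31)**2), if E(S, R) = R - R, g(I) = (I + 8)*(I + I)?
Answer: 1/289 ≈ 0.0034602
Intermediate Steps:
g(I) = 2*I*(8 + I) (g(I) = (8 + I)*(2*I) = 2*I*(8 + I))
E(S, R) = 0
1/(E(-172, 155 - 1*(-27)) + (g(-1) + 31)**2) = 1/(0 + (2*(-1)*(8 - 1) + 31)**2) = 1/(0 + (2*(-1)*7 + 31)**2) = 1/(0 + (-14 + 31)**2) = 1/(0 + 17**2) = 1/(0 + 289) = 1/289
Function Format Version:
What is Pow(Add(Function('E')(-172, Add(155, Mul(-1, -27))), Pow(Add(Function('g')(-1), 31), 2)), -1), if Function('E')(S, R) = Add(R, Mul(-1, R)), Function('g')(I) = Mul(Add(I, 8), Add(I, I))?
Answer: Rational(1, 289) ≈ 0.0034602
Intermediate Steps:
Function('g')(I) = Mul(2, I, Add(8, I)) (Function('g')(I) = Mul(Add(8, I), Mul(2, I)) = Mul(2, I, Add(8, I)))
Function('E')(S, R) = 0
Pow(Add(Function('E')(-172, Add(155, Mul(-1, -27))), Pow(Add(Function('g')(-1), 31), 2)), -1) = Pow(Add(0, Pow(Add(Mul(2, -1, Add(8, -1)), 31), 2)), -1) = Pow(Add(0, Pow(Add(Mul(2, -1, 7), 31), 2)), -1) = Pow(Add(0, Pow(Add(-14, 31), 2)), -1) = Pow(Add(0, Pow(17, 2)), -1) = Pow(Add(0, 289), -1) = Pow(289, -1) = Rational(1, 289)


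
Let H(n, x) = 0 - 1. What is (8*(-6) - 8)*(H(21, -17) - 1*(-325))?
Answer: -18144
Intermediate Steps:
H(n, x) = -1
(8*(-6) - 8)*(H(21, -17) - 1*(-325)) = (8*(-6) - 8)*(-1 - 1*(-325)) = (-48 - 8)*(-1 + 325) = -56*324 = -18144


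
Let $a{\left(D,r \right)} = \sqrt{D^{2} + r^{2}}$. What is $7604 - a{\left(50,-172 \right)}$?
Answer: $7604 - 2 \sqrt{8021} \approx 7424.9$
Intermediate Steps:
$7604 - a{\left(50,-172 \right)} = 7604 - \sqrt{50^{2} + \left(-172\right)^{2}} = 7604 - \sqrt{2500 + 29584} = 7604 - \sqrt{32084} = 7604 - 2 \sqrt{8021}$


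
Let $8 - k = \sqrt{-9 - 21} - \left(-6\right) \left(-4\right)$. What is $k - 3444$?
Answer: $-3412 - i \sqrt{30} \approx -3412.0 - 5.4772 i$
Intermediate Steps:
$k = 32 - i \sqrt{30}$ ($k = 8 - \left(\sqrt{-9 - 21} - \left(-6\right) \left(-4\right)\right) = 8 - \left(\sqrt{-30} - 24\right) = 8 - \left(i \sqrt{30} - 24\right) = 8 - \left(-24 + i \sqrt{30}\right) = 8 + \left(24 - i \sqrt{30}\right) = 32 - i \sqrt{30} \approx 32.0 - 5.4772 i$)
$k - 3444 = \left(32 - i \sqrt{30}\right) - 3444 = -3412 - i \sqrt{30}$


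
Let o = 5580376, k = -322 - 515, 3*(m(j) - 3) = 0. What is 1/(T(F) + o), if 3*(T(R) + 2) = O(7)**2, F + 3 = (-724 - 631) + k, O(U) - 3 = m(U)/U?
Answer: 49/273438518 ≈ 1.7920e-7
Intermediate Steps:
m(j) = 3 (m(j) = 3 + (1/3)*0 = 3 + 0 = 3)
k = -837
O(U) = 3 + 3/U
F = -2195 (F = -3 + ((-724 - 631) - 837) = -3 + (-1355 - 837) = -3 - 2192 = -2195)
T(R) = 94/49 (T(R) = -2 + (3 + 3/7)**2/3 = -2 + (24/7)**2/3 = -2 + (1/3)*(576/49) = -2 + 192/49 = 94/49)
1/(T(F) + o) = 1/(94/49 + 5580376) = 1/(273438518/49) = 49/273438518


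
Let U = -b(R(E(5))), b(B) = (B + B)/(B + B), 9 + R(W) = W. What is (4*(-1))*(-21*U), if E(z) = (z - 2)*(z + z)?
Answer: -84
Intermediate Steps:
E(z) = 2*z*(-2 + z) (E(z) = (-2 + z)*(2*z) = 2*z*(-2 + z))
R(W) = -9 + W
b(B) = 1 (b(B) = (2*B)/((2*B)) = (2*B)*(1/(2*B)) = 1)
U = -1 (U = -1*1 = -1)
(4*(-1))*(-21*U) = (4*(-1))*(-21*(-1)) = -4*21 = -84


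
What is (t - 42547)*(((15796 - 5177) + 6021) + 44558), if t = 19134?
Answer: -1432828774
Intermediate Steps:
(t - 42547)*(((15796 - 5177) + 6021) + 44558) = (19134 - 42547)*(((15796 - 5177) + 6021) + 44558) = -23413*((10619 + 6021) + 44558) = -23413*(16640 + 44558) = -23413*61198 = -1432828774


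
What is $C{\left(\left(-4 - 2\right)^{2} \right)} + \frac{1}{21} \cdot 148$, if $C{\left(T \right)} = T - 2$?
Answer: $\frac{862}{21} \approx 41.048$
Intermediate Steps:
$C{\left(T \right)} = -2 + T$
$C{\left(\left(-4 - 2\right)^{2} \right)} + \frac{1}{21} \cdot 148 = \left(-2 + \left(-4 - 2\right)^{2}\right) + \frac{1}{21} \cdot 148 = \left(-2 + \left(-6\right)^{2}\right) + \frac{1}{21} \cdot 148 = \left(-2 + 36\right) + \frac{148}{21} = 34 + \frac{148}{21} = \frac{862}{21}$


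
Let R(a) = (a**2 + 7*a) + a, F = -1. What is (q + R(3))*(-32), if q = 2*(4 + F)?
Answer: -1248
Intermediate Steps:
R(a) = a**2 + 8*a
q = 6 (q = 2*(4 - 1) = 2*3 = 6)
(q + R(3))*(-32) = (6 + 3*(8 + 3))*(-32) = (6 + 3*11)*(-32) = (6 + 33)*(-32) = 39*(-32) = -1248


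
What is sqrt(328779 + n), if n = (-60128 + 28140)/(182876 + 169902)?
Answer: sqrt(10229324284913393)/176389 ≈ 573.39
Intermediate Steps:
n = -15994/176389 (n = -31988/352778 = -31988*1/352778 = -15994/176389 ≈ -0.090675)
sqrt(328779 + n) = sqrt(328779 - 15994/176389) = sqrt(57992983037/176389) = sqrt(10229324284913393)/176389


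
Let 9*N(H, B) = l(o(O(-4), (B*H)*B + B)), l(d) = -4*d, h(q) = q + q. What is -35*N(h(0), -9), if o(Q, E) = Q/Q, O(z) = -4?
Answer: 140/9 ≈ 15.556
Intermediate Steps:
h(q) = 2*q
o(Q, E) = 1
N(H, B) = -4/9 (N(H, B) = (-4*1)/9 = (⅑)*(-4) = -4/9)
-35*N(h(0), -9) = -35*(-4/9) = 140/9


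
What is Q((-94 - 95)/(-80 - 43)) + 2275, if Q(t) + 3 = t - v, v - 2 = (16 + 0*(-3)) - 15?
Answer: 93092/41 ≈ 2270.5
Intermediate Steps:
v = 3 (v = 2 + ((16 + 0*(-3)) - 15) = 2 + ((16 + 0) - 15) = 2 + (16 - 15) = 2 + 1 = 3)
Q(t) = -6 + t (Q(t) = -3 + (t - 1*3) = -3 + (t - 3) = -3 + (-3 + t) = -6 + t)
Q((-94 - 95)/(-80 - 43)) + 2275 = (-6 + (-94 - 95)/(-80 - 43)) + 2275 = (-6 - 189/(-123)) + 2275 = (-6 - 189*(-1/123)) + 2275 = (-6 + 63/41) + 2275 = -183/41 + 2275 = 93092/41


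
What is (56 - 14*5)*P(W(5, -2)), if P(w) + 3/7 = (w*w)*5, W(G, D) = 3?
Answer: -624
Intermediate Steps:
P(w) = -3/7 + 5*w² (P(w) = -3/7 + (w*w)*5 = -3/7 + w²*5 = -3/7 + 5*w²)
(56 - 14*5)*P(W(5, -2)) = (56 - 14*5)*(-3/7 + 5*3²) = (56 - 70)*(-3/7 + 5*9) = -14*(-3/7 + 45) = -14*312/7 = -624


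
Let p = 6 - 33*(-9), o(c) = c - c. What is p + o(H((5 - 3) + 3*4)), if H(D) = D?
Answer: 303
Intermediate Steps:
o(c) = 0
p = 303 (p = 6 + 297 = 303)
p + o(H((5 - 3) + 3*4)) = 303 + 0 = 303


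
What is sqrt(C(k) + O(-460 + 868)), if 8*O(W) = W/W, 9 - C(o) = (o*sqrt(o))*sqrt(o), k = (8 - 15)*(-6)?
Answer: I*sqrt(28078)/4 ≈ 41.891*I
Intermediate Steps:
k = 42 (k = -7*(-6) = 42)
C(o) = 9 - o**2 (C(o) = 9 - o*sqrt(o)*sqrt(o) = 9 - o**(3/2)*sqrt(o) = 9 - o**2)
O(W) = 1/8 (O(W) = (W/W)/8 = (1/8)*1 = 1/8)
sqrt(C(k) + O(-460 + 868)) = sqrt((9 - 1*42**2) + 1/8) = sqrt((9 - 1*1764) + 1/8) = sqrt((9 - 1764) + 1/8) = sqrt(-1755 + 1/8) = sqrt(-14039/8) = I*sqrt(28078)/4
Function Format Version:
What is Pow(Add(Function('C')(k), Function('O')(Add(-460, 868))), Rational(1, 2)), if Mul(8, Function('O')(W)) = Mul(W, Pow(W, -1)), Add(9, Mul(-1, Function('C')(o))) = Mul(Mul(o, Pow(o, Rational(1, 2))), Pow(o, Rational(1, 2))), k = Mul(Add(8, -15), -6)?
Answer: Mul(Rational(1, 4), I, Pow(28078, Rational(1, 2))) ≈ Mul(41.891, I)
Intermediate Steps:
k = 42 (k = Mul(-7, -6) = 42)
Function('C')(o) = Add(9, Mul(-1, Pow(o, 2))) (Function('C')(o) = Add(9, Mul(-1, Mul(Mul(o, Pow(o, Rational(1, 2))), Pow(o, Rational(1, 2))))) = Add(9, Mul(-1, Mul(Pow(o, Rational(3, 2)), Pow(o, Rational(1, 2))))) = Add(9, Mul(-1, Pow(o, 2))))
Function('O')(W) = Rational(1, 8) (Function('O')(W) = Mul(Rational(1, 8), Mul(W, Pow(W, -1))) = Mul(Rational(1, 8), 1) = Rational(1, 8))
Pow(Add(Function('C')(k), Function('O')(Add(-460, 868))), Rational(1, 2)) = Pow(Add(Add(9, Mul(-1, Pow(42, 2))), Rational(1, 8)), Rational(1, 2)) = Pow(Add(Add(9, Mul(-1, 1764)), Rational(1, 8)), Rational(1, 2)) = Pow(Add(Add(9, -1764), Rational(1, 8)), Rational(1, 2)) = Pow(Add(-1755, Rational(1, 8)), Rational(1, 2)) = Pow(Rational(-14039, 8), Rational(1, 2)) = Mul(Rational(1, 4), I, Pow(28078, Rational(1, 2)))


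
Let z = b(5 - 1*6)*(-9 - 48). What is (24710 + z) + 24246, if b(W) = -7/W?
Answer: 48557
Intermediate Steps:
z = -399 (z = (-7/(5 - 1*6))*(-9 - 48) = -7/(5 - 6)*(-57) = -7/(-1)*(-57) = -7*(-1)*(-57) = 7*(-57) = -399)
(24710 + z) + 24246 = (24710 - 399) + 24246 = 24311 + 24246 = 48557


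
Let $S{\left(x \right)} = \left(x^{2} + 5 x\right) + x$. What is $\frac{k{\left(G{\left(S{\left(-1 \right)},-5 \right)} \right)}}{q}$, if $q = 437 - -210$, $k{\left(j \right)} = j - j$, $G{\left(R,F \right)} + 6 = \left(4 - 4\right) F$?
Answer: $0$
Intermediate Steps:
$S{\left(x \right)} = x^{2} + 6 x$
$G{\left(R,F \right)} = -6$ ($G{\left(R,F \right)} = -6 + \left(4 - 4\right) F = -6 + 0 F = -6 + 0 = -6$)
$k{\left(j \right)} = 0$
$q = 647$ ($q = 437 + 210 = 647$)
$\frac{k{\left(G{\left(S{\left(-1 \right)},-5 \right)} \right)}}{q} = \frac{0}{647} = 0 \cdot \frac{1}{647} = 0$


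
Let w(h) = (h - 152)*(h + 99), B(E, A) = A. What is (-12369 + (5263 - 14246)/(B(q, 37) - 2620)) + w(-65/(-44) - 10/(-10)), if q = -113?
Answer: -137712350789/5000688 ≈ -27539.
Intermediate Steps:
w(h) = (-152 + h)*(99 + h)
(-12369 + (5263 - 14246)/(B(q, 37) - 2620)) + w(-65/(-44) - 10/(-10)) = (-12369 + (5263 - 14246)/(37 - 2620)) + (-15048 + (-65/(-44) - 10/(-10))² - 53*(-65/(-44) - 10/(-10))) = (-12369 - 8983/(-2583)) + (-15048 + (-65*(-1/44) - 10*(-⅒))² - 53*(-65*(-1/44) - 10*(-⅒))) = (-12369 - 8983*(-1/2583)) + (-15048 + (65/44 + 1)² - 53*(65/44 + 1)) = (-12369 + 8983/2583) + (-15048 + (109/44)² - 53*109/44) = -31940144/2583 + (-15048 + 11881/1936 - 5777/44) = -31940144/2583 - 29375235/1936 = -137712350789/5000688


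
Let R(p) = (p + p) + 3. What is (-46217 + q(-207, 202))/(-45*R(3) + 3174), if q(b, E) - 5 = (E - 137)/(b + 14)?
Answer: -8918981/534417 ≈ -16.689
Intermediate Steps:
q(b, E) = 5 + (-137 + E)/(14 + b) (q(b, E) = 5 + (E - 137)/(b + 14) = 5 + (-137 + E)/(14 + b))
R(p) = 3 + 2*p (R(p) = 2*p + 3 = 3 + 2*p)
(-46217 + q(-207, 202))/(-45*R(3) + 3174) = (-46217 + (-67 + 202 + 5*(-207))/(14 - 207))/(-45*(3 + 2*3) + 3174) = (-46217 + (-67 + 202 - 1035)/(-193))/(-45*(3 + 6) + 3174) = (-46217 - 1/193*(-900))/(-45*9 + 3174) = (-46217 + 900/193)/(-405 + 3174) = -8918981/193/2769 = -8918981/193*1/2769 = -8918981/534417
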